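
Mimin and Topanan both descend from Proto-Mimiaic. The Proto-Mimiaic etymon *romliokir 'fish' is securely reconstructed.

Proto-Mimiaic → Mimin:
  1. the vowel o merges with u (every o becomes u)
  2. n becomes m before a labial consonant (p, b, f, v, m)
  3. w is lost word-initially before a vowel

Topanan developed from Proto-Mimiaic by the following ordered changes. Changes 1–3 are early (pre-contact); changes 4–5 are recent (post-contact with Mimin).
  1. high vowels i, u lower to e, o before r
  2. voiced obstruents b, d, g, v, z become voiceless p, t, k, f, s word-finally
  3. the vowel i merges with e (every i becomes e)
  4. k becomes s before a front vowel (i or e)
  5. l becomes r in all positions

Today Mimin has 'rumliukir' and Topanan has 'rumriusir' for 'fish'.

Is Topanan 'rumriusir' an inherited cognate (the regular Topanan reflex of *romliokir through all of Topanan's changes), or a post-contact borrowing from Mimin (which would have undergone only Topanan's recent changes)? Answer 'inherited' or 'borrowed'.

borrowed

If inherited, *romliokir would pass through all of Topanan's changes:
Topanan: start from *romliokir.
  rule 1 (pre-rhotic lowering): romliokir → romlioker
  rule 2: no change — romlioker
  rule 3 (vowel merger): romlioker → romleoker
  rule 4 (palatalisation): romleoker → romleoser
  rule 5 (unconditioned shift): romleoser → romreoser
  ⇒ Topanan romreoser
If borrowed from Mimin 'rumliukir' after the early changes, it would undergo only the recent ones:
  rule 4 (palatalisation): rumliukir → rumliusir
  rule 5 (unconditioned shift): rumliusir → rumriusir
  ⇒ as a loan: rumriusir
Topanan 'rumriusir' matches the loan outcome 'rumriusir', not the inherited 'romreoser' — it skipped the early Topanan changes, so it was borrowed from Mimin.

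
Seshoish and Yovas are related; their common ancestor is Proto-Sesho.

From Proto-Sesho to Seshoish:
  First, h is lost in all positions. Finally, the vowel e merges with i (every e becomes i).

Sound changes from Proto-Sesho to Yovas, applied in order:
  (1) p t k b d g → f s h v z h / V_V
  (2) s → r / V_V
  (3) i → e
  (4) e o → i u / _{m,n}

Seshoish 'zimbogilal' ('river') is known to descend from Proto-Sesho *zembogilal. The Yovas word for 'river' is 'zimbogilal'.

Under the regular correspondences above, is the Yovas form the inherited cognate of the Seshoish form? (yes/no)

Derive the expected Yovas reflex of *zembogilal:
Yovas: start from *zembogilal.
  rule 1 (intervocalic lenition): zembogilal → zembohilal
  rule 2: no change — zembohilal
  rule 3 (vowel merger): zembohilal → zembohelal
  rule 4 (pre-nasal raising): zembohelal → zimbohelal
  ⇒ Yovas zimbohelal
The regular Yovas reflex would be 'zimbohelal', but the attested form is 'zimbogilal'. The correspondence is irregular, so they are not cognates (the Yovas form has a different source).

no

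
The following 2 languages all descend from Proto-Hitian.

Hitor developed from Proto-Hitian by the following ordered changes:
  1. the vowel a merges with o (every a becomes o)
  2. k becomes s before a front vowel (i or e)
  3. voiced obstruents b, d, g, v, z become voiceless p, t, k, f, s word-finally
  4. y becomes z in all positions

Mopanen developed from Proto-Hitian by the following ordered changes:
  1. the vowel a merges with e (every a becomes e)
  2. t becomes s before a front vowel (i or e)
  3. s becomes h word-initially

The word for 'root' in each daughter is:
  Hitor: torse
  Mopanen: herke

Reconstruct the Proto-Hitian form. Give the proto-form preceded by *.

*tarke

Position 1: Hitor has t, Mopanen has h. Taking the neighbouring segments as reconstructed: Hitor t can only go back to *t; Mopanen h could go back to *t or *s or *h — the one source consistent with every daughter is *t.
Position 4: Hitor has s, Mopanen has k. Mopanen preserves k here (none of its changes turn any other segment into k), so the proto-segment is *k.
Continuing position by position gives *tarke; check it forward:
Hitor: *tarke > torke > torse  (by vowel merger, palatalisation)
Mopanen: start from *tarke.
  rule 1 (vowel merger): tarke → terke
  rule 2 (palatalisation): terke → serke
  rule 3 (debuccalisation): serke → herke
  ⇒ Mopanen herke
No other proto-form is consistent with every reflex, so the reconstruction is *tarke.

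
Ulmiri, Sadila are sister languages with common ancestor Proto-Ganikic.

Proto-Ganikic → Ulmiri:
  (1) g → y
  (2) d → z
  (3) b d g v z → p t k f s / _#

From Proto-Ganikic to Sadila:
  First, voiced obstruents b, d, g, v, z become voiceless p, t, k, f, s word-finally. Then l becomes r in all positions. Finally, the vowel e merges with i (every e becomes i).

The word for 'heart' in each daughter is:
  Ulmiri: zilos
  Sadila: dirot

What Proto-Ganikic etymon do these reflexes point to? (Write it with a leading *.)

Position 1: Ulmiri has z, Sadila has d. Sadila preserves d here (none of its changes turn any other segment into d), so the proto-segment is *d.
Position 3: Ulmiri has l, Sadila has r. Ulmiri preserves l here (none of its changes turn any other segment into l), so the proto-segment is *l.
This points to *dilod. Verify forward in each daughter:
Ulmiri: *dilod > ziloz > zilos  (by unconditioned shift, final devoicing)
Sadila: start from *dilod.
  rule 1 (final devoicing): dilod → dilot
  rule 2 (unconditioned shift): dilot → dirot
  rule 3: no change — dirot
  ⇒ Sadila dirot
Only *dilod yields all of Ulmiri zilos, Sadila dirot.

*dilod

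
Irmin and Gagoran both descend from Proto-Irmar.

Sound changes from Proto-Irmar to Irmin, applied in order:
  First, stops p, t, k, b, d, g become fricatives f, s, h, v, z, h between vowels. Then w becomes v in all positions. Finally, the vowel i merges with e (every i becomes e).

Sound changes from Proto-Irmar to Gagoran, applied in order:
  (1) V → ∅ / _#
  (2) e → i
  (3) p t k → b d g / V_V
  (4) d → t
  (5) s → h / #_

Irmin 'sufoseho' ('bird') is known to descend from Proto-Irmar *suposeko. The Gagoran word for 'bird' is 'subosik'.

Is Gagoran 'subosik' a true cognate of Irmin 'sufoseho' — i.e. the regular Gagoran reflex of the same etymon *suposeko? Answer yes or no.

Derive the expected Gagoran reflex of *suposeko:
Gagoran: *suposeko
  suposeko → suposek   [apocope]
  suposek → suposik   [vowel merger]
  suposik → subosik   [intervocalic voicing]
  subosik (rule 4 does not apply)
  subosik → hubosik   [debuccalisation]
  giving Gagoran hubosik.
The regular Gagoran reflex would be 'hubosik', but the attested form is 'subosik'. The correspondence is irregular, so they are not cognates (the Gagoran form has a different source).

no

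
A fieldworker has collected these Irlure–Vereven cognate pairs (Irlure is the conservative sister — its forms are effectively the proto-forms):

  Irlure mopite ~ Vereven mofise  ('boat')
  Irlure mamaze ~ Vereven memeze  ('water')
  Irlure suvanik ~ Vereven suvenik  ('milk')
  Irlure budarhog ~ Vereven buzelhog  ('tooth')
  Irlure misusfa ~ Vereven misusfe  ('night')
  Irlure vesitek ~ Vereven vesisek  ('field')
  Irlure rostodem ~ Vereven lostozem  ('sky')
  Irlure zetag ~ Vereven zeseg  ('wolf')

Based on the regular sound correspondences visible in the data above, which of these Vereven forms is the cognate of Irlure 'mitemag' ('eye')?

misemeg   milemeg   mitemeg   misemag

misemeg

mopite ~ mofise, vesitek ~ vesisek — Irlure t corresponds to Vereven s between vowels (before a front vowel).
mamaze ~ memeze, zetag ~ zeseg — Irlure a corresponds to Vereven e after a consonant, before a consonant other than r, m, n, p, b, f, v.
Applying these to Irlure 'mitemag':
  mitemag → misemag   (t→s between vowels (before a front vowel))
  misemag → misemeg   (a→e after a consonant, before a consonant other than r, m, n, p, b, f, v)
So the Vereven cognate is 'misemeg'.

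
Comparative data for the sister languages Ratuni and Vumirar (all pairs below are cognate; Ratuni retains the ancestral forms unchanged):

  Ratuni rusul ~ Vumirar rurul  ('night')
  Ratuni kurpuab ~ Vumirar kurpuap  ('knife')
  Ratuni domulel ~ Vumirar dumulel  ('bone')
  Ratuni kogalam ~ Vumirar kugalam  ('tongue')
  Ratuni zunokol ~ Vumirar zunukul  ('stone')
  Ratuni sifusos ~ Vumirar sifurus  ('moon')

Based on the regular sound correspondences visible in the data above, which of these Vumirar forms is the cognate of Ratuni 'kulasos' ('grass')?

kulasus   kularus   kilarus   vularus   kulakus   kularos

kularus

sifusos ~ sifurus — Ratuni s corresponds to Vumirar r between vowels (before a back vowel).
kogalam ~ kugalam, zunokol ~ zunukul — Ratuni o corresponds to Vumirar u after a consonant, before a consonant other than r, m, n, p, b, f, v.
Applying these to Ratuni 'kulasos':
  kulasos → kularos   (s→r between vowels (before a back vowel))
  kularos → kularus   (o→u after a consonant, before a consonant other than r, m, n, p, b, f, v)
So the Vumirar cognate is 'kularus'.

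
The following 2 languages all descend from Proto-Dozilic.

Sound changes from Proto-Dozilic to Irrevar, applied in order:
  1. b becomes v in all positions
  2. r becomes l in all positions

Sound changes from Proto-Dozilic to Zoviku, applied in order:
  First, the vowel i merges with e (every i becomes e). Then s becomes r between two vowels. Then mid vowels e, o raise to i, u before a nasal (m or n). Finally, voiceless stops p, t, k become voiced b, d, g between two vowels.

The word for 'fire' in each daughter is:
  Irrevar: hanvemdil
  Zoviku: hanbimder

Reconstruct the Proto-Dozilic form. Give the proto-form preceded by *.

Position 9: Irrevar has l, Zoviku has r. Taking the neighbouring segments as reconstructed: Irrevar l could go back to *l or *r; Zoviku r can only go back to *r — the one source consistent with every daughter is *r.
Position 8: Irrevar has i, Zoviku has e. Irrevar preserves i here (none of its changes turn any other segment into i), so the proto-segment is *i.
This points to *hanbemdir. Verify forward in each daughter:
Irrevar: *hanbemdir
  hanbemdir → hanvemdir   [unconditioned shift]
  hanvemdir → hanvemdil   [unconditioned shift]
  giving Irrevar hanvemdil.
Zoviku: *hanbemdir
  hanbemdir → hanbemder   [vowel merger]
  hanbemder (rule 2 does not apply)
  hanbemder → hanbimder   [pre-nasal raising]
  hanbimder (rule 4 does not apply)
  giving Zoviku hanbimder.
Only *hanbemdir yields all of Irrevar hanvemdil, Zoviku hanbimder.

*hanbemdir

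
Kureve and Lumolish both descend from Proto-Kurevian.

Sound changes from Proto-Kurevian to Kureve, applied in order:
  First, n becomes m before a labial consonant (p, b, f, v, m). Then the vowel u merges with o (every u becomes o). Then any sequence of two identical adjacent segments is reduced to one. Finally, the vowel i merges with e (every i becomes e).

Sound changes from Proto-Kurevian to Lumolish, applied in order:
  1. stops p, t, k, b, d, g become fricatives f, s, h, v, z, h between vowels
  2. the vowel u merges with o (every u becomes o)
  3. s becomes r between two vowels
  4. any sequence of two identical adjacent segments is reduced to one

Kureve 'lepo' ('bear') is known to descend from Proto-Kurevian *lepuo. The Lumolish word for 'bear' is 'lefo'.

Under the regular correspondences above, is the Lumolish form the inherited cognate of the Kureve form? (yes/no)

Derive the expected Lumolish reflex of *lepuo:
Lumolish: *lepuo
  lepuo → lefuo   [intervocalic lenition]
  lefuo → lefoo   [vowel merger]
  lefoo (rule 3 does not apply)
  lefoo → lefo   [degemination]
  giving Lumolish lefo.
Lumolish 'lefo' matches the regular reflex exactly, so the pair is cognate.

yes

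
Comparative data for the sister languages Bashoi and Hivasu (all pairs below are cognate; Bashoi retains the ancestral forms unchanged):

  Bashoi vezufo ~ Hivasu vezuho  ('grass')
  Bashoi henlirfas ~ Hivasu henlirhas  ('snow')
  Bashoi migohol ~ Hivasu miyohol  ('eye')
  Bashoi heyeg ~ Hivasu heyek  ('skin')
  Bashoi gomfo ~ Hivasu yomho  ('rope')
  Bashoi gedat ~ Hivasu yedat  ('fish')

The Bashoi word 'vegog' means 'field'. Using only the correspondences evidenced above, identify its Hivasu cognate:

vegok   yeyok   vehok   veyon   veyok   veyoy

migohol ~ miyohol — Bashoi g corresponds to Hivasu y between vowels (before a back vowel).
heyeg ~ heyek — Bashoi g corresponds to Hivasu k word-finally.
Applying these to Bashoi 'vegog':
  vegog → veyog   (g→y between vowels (before a back vowel))
  veyog → veyok   (g→k word-finally)
So the Hivasu cognate is 'veyok'.

veyok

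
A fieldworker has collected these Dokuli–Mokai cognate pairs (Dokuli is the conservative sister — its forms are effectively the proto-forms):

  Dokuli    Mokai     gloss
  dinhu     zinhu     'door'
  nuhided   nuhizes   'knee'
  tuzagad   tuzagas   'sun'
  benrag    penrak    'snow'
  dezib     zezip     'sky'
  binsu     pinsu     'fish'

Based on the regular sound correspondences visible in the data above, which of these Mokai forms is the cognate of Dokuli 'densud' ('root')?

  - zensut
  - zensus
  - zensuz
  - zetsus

dezib ~ zezip — Dokuli d corresponds to Mokai z word-initially before a front vowel.
nuhided ~ nuhizes, tuzagad ~ tuzagas — Dokuli d corresponds to Mokai s word-finally.
Applying these to Dokuli 'densud':
  densud → zensud   (d→z word-initially before a front vowel)
  zensud → zensus   (d→s word-finally)
So the Mokai cognate is 'zensus'.

zensus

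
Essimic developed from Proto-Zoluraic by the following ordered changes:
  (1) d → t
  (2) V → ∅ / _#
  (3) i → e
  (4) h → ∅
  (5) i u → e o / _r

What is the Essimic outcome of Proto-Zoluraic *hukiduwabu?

Essimic: *hukiduwabu > hukituwabu > hukituwab > huketuwab > uketuwab  (by unconditioned shift, apocope, vowel merger, h-loss)

uketuwab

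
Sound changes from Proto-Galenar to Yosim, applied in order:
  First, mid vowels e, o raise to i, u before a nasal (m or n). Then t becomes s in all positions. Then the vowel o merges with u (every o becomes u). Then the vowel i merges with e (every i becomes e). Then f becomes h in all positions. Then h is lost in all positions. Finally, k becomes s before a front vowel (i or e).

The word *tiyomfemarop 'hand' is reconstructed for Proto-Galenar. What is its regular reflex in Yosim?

Yosim: start from *tiyomfemarop.
  rule 1 (pre-nasal raising): tiyomfemarop → tiyumfimarop
  rule 2 (unconditioned shift): tiyumfimarop → siyumfimarop
  rule 3 (vowel merger): siyumfimarop → siyumfimarup
  rule 4 (vowel merger): siyumfimarup → seyumfemarup
  rule 5 (unconditioned shift): seyumfemarup → seyumhemarup
  rule 6 (h-loss): seyumhemarup → seyumemarup
  rule 7: no change — seyumemarup
  ⇒ Yosim seyumemarup

seyumemarup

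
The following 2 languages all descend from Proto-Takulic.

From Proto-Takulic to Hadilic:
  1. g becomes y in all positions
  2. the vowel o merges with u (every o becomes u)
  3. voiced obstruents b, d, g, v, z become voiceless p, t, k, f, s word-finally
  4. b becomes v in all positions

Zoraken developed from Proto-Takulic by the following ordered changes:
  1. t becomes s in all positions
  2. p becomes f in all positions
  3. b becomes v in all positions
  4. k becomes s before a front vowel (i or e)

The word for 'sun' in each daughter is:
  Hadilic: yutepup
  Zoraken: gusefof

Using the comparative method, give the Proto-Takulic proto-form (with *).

Position 6: Hadilic has u, Zoraken has o. Zoraken preserves o here (none of its changes turn any other segment into o), so the proto-segment is *o.
Position 3: Hadilic has t, Zoraken has s. Taking the neighbouring segments as reconstructed: Hadilic t can only go back to *t; Zoraken s could go back to *t or *k or *s — the one source consistent with every daughter is *t.
This points to *gutepop. Verify forward in each daughter:
Hadilic: *gutepop > yutepop > yutepup  (by unconditioned shift, vowel merger)
Zoraken: start from *gutepop.
  rule 1 (unconditioned shift): gutepop → gusepop
  rule 2 (unconditioned shift): gusepop → gusefof
  rule 3: no change — gusefof
  rule 4: no change — gusefof
  ⇒ Zoraken gusefof
No other proto-form is consistent with every reflex, so the reconstruction is *gutepop.

*gutepop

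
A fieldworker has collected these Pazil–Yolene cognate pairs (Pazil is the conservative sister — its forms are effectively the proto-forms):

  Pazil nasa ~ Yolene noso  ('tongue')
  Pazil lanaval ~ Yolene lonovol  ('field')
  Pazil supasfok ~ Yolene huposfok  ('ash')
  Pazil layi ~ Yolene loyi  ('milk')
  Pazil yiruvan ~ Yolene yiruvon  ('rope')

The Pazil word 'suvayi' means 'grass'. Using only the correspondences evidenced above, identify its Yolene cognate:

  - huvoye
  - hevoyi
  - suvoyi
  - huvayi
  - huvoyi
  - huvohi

supasfok ~ huposfok — Pazil s corresponds to Yolene h word-initially before a back vowel.
nasa ~ noso, lanaval ~ lonovol — Pazil a corresponds to Yolene o after a consonant, before a consonant other than r, m, n, p, b, f, v.
Applying these to Pazil 'suvayi':
  suvayi → huvayi   (s→h word-initially before a back vowel)
  huvayi → huvoyi   (a→o after a consonant, before a consonant other than r, m, n, p, b, f, v)
So the Yolene cognate is 'huvoyi'.

huvoyi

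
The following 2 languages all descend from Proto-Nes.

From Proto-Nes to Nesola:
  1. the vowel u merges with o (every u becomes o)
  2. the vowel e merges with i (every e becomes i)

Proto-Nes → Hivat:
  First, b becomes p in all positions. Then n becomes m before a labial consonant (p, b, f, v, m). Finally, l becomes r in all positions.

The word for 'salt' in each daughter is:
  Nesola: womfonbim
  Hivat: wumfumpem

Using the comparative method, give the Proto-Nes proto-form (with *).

Position 7: Nesola has b, Hivat has p. Nesola preserves b here (none of its changes turn any other segment into b), so the proto-segment is *b.
Position 2: Nesola has o, Hivat has u. Hivat preserves u here (none of its changes turn any other segment into u), so the proto-segment is *u.
Position 8: Nesola has i, Hivat has e. Hivat preserves e here (none of its changes turn any other segment into e), so the proto-segment is *e.
Continuing position by position gives *wumfunbem; check it forward:
Nesola: *wumfunbem
  wumfunbem → womfonbem   [vowel merger]
  womfonbem → womfonbim   [vowel merger]
  giving Nesola womfonbim.
Hivat: *wumfunbem
  wumfunbem → wumfunpem   [unconditioned shift]
  wumfunpem → wumfumpem   [nasal place assimilation]
  wumfumpem (rule 3 does not apply)
  giving Hivat wumfumpem.
No other proto-form is consistent with every reflex, so the reconstruction is *wumfunbem.

*wumfunbem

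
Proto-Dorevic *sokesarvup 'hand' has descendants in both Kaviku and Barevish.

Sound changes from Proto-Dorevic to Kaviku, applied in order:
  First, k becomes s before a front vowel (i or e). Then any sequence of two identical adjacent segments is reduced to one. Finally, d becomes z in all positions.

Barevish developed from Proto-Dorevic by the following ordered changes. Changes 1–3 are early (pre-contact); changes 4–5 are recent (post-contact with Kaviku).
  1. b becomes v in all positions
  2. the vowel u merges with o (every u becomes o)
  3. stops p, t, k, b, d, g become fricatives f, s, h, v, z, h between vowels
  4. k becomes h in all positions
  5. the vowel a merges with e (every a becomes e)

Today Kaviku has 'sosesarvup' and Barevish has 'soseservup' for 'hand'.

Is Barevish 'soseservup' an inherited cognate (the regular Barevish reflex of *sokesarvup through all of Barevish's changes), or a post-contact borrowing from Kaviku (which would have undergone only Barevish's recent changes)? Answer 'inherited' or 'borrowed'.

borrowed

If inherited, *sokesarvup would pass through all of Barevish's changes:
Barevish: *sokesarvup
  sokesarvup (rule 1 does not apply)
  sokesarvup → sokesarvop   [vowel merger]
  sokesarvop → sohesarvop   [intervocalic lenition]
  sohesarvop (rule 4 does not apply)
  sohesarvop → soheservop   [vowel merger]
  giving Barevish soheservop.
If borrowed from Kaviku 'sosesarvup' after the early changes, it would undergo only the recent ones:
  rule 4 (unconditioned shift): no change (sosesarvup)
  rule 5 (vowel merger): sosesarvup → soseservup
  ⇒ as a loan: soseservup
Barevish 'soseservup' matches the loan outcome 'soseservup', not the inherited 'soheservop' — it skipped the early Barevish changes, so it was borrowed from Kaviku.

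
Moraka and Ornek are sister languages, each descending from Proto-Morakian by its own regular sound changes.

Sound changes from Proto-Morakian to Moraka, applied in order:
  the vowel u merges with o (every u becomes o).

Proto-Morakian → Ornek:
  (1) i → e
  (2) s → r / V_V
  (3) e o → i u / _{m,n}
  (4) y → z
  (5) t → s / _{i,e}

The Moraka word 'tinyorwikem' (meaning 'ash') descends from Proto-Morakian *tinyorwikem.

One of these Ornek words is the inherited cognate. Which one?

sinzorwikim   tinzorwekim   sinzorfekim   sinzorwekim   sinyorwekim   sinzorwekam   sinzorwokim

sinzorwekim

Ornek: *tinyorwikem
  tinyorwikem → tenyorwekem   [vowel merger]
  tenyorwekem (rule 2 does not apply)
  tenyorwekem → tinyorwekim   [pre-nasal raising]
  tinyorwekim → tinzorwekim   [unconditioned shift]
  tinzorwekim → sinzorwekim   [palatalisation]
  giving Ornek sinzorwekim.
Among the options, 'sinzorwekim' alone shows every Ornek change applied in order.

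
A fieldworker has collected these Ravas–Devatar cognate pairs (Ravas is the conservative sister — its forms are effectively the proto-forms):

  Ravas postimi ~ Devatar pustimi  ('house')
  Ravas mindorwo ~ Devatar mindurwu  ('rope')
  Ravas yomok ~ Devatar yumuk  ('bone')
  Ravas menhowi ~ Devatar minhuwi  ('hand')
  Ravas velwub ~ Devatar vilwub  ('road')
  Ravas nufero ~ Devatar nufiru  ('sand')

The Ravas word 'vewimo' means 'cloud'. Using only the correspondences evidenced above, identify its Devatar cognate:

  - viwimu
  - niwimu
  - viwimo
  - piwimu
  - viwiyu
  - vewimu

viwimu

velwub ~ vilwub — Ravas e corresponds to Devatar i after a consonant, before a consonant other than r, m, n, p, b, f, v.
mindorwo ~ mindurwu, nufero ~ nufiru — Ravas o corresponds to Devatar u word-finally.
Applying these to Ravas 'vewimo':
  vewimo → viwimo   (e→i after a consonant, before a consonant other than r, m, n, p, b, f, v)
  viwimo → viwimu   (o→u word-finally)
So the Devatar cognate is 'viwimu'.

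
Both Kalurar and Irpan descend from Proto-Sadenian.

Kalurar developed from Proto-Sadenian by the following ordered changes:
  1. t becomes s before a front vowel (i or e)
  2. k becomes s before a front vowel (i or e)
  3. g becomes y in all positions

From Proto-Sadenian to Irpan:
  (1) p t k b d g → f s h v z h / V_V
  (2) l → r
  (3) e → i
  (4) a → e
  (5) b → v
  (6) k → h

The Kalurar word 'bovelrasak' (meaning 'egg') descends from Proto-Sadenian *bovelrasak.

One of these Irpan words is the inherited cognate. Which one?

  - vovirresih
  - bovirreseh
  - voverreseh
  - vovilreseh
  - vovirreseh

Irpan: start from *bovelrasak.
  rule 1: no change — bovelrasak
  rule 2 (unconditioned shift): bovelrasak → boverrasak
  rule 3 (vowel merger): boverrasak → bovirrasak
  rule 4 (vowel merger): bovirrasak → bovirresek
  rule 5 (unconditioned shift): bovirresek → vovirresek
  rule 6 (unconditioned shift): vovirresek → vovirreseh
  ⇒ Irpan vovirreseh
Among the options, 'vovirreseh' alone shows every Irpan change applied in order.

vovirreseh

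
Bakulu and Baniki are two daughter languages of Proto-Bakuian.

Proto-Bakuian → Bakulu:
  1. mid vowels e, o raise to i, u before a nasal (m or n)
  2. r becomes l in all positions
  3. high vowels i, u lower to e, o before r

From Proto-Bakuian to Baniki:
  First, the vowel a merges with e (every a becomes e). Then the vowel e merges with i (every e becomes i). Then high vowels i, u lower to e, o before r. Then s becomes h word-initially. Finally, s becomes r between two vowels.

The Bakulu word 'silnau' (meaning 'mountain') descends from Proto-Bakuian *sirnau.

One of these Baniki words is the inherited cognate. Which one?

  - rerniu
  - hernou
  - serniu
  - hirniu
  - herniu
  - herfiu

Baniki: start from *sirnau.
  rule 1 (vowel merger): sirnau → sirneu
  rule 2 (vowel merger): sirneu → sirniu
  rule 3 (pre-rhotic lowering): sirniu → serniu
  rule 4 (debuccalisation): serniu → herniu
  rule 5: no change — herniu
  ⇒ Baniki herniu

herniu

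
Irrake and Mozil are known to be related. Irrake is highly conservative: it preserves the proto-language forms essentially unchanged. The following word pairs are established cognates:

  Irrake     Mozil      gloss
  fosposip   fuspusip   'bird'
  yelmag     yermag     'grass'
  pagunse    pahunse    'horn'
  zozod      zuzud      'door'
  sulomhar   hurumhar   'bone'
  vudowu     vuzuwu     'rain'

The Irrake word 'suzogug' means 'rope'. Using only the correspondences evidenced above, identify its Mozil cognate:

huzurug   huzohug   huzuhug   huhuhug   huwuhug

huzuhug

sulomhar ~ hurumhar — Irrake s corresponds to Mozil h word-initially before a back vowel.
fosposip ~ fuspusip, zozod ~ zuzud — Irrake o corresponds to Mozil u after a consonant, before a consonant other than r, m, n, p, b, f, v.
pagunse ~ pahunse — Irrake g corresponds to Mozil h between vowels (before a back vowel).
Applying these to Irrake 'suzogug':
  suzogug → huzogug   (s→h word-initially before a back vowel)
  huzogug → huzugug   (o→u after a consonant, before a consonant other than r, m, n, p, b, f, v)
  huzugug → huzuhug   (g→h between vowels (before a back vowel))
So the Mozil cognate is 'huzuhug'.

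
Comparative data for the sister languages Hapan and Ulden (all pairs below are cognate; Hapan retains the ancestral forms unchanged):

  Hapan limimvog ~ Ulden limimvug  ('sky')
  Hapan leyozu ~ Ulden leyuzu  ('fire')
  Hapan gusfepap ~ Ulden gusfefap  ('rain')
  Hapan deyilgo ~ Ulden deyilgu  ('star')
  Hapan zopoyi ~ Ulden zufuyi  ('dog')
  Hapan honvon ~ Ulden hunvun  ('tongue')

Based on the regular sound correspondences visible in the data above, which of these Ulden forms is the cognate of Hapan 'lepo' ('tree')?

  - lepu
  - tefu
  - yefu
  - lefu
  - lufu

zopoyi ~ zufuyi — Hapan p corresponds to Ulden f between vowels (before a back vowel).
deyilgo ~ deyilgu — Hapan o corresponds to Ulden u word-finally.
Applying these to Hapan 'lepo':
  lepo → lefo   (p→f between vowels (before a back vowel))
  lefo → lefu   (o→u word-finally)
So the Ulden cognate is 'lefu'.

lefu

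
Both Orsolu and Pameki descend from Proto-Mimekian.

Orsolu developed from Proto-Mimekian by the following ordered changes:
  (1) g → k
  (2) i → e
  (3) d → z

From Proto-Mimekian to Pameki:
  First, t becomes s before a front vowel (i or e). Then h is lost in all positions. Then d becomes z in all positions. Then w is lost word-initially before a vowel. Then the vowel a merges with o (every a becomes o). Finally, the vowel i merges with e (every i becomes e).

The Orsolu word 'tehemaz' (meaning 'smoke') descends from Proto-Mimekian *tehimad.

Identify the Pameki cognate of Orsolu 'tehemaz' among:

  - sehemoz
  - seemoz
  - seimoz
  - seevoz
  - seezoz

Pameki: start from *tehimad.
  rule 1 (palatalisation): tehimad → sehimad
  rule 2 (h-loss): sehimad → seimad
  rule 3 (unconditioned shift): seimad → seimaz
  rule 4: no change — seimaz
  rule 5 (vowel merger): seimaz → seimoz
  rule 6 (vowel merger): seimoz → seemoz
  ⇒ Pameki seemoz
The other candidates each miss or misapply at least one Pameki change.

seemoz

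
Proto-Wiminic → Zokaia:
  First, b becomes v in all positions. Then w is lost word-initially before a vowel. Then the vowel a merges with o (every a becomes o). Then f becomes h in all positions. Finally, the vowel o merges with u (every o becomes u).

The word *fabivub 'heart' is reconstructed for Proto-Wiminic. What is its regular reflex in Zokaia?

Zokaia: *fabivub > favivuv > fovivuv > hovivuv > huvivuv  (by unconditioned shift, vowel merger, unconditioned shift, vowel merger)

huvivuv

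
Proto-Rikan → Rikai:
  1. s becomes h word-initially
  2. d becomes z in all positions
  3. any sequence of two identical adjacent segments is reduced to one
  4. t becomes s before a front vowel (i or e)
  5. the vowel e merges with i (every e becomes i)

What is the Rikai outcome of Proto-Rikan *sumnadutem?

Rikai: *sumnadutem > humnadutem > humnazutem > humnazusem > humnazusim  (by debuccalisation, unconditioned shift, palatalisation, vowel merger)

humnazusim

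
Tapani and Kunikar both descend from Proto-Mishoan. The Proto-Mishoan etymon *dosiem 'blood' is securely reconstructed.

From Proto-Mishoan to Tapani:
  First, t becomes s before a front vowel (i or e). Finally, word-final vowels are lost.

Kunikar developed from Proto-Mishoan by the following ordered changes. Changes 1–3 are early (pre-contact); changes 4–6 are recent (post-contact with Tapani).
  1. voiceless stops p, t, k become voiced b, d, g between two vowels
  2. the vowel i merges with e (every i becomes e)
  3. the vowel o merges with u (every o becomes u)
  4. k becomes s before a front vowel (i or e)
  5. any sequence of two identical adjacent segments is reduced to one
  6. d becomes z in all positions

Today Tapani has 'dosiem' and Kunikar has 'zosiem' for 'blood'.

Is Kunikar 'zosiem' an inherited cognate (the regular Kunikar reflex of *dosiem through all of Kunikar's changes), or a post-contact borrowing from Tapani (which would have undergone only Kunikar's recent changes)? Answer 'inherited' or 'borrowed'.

borrowed

If inherited, *dosiem would pass through all of Kunikar's changes:
Kunikar: start from *dosiem.
  rule 1: no change — dosiem
  rule 2 (vowel merger): dosiem → doseem
  rule 3 (vowel merger): doseem → duseem
  rule 4: no change — duseem
  rule 5 (degemination): duseem → dusem
  rule 6 (unconditioned shift): dusem → zusem
  ⇒ Kunikar zusem
If borrowed from Tapani 'dosiem' after the early changes, it would undergo only the recent ones:
  rule 4 (palatalisation): no change (dosiem)
  rule 5 (degemination): no change (dosiem)
  rule 6 (unconditioned shift): dosiem → zosiem
  ⇒ as a loan: zosiem
Kunikar 'zosiem' matches the loan outcome 'zosiem', not the inherited 'zusem' — it skipped the early Kunikar changes, so it was borrowed from Tapani.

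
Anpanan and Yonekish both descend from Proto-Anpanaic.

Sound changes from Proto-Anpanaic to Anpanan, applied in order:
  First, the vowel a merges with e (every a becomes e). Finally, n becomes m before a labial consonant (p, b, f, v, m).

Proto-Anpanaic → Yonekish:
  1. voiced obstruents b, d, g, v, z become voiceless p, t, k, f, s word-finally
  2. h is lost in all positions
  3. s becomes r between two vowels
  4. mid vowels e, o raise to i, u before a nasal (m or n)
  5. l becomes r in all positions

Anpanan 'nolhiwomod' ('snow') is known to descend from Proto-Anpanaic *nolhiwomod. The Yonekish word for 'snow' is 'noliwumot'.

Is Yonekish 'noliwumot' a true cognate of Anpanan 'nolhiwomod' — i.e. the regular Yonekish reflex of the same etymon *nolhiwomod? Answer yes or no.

Derive the expected Yonekish reflex of *nolhiwomod:
Yonekish: *nolhiwomod
  nolhiwomod → nolhiwomot   [final devoicing]
  nolhiwomot → noliwomot   [h-loss]
  noliwomot (rule 3 does not apply)
  noliwomot → noliwumot   [pre-nasal raising]
  noliwumot → noriwumot   [unconditioned shift]
  giving Yonekish noriwumot.
The regular Yonekish reflex would be 'noriwumot', but the attested form is 'noliwumot'. The correspondence is irregular, so they are not cognates (the Yonekish form has a different source).

no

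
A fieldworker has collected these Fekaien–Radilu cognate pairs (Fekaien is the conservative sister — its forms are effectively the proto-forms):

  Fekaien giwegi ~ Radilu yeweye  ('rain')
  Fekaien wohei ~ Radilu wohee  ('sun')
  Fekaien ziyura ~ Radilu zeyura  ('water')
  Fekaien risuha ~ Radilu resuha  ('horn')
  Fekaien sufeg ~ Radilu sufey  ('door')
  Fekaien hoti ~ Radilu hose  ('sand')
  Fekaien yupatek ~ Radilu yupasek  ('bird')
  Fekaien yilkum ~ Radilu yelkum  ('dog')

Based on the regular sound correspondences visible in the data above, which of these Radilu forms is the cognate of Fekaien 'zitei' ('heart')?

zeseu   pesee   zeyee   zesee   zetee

giwegi ~ yeweye, ziyura ~ zeyura — Fekaien i corresponds to Radilu e after a consonant, before a consonant other than r, m, n, p, b, f, v.
yupatek ~ yupasek — Fekaien t corresponds to Radilu s between vowels (before a front vowel).
wohei ~ wohee — Fekaien i corresponds to Radilu e word-finally.
Applying these to Fekaien 'zitei':
  zitei → zetei   (i→e after a consonant, before a consonant other than r, m, n, p, b, f, v)
  zetei → zesei   (t→s between vowels (before a front vowel))
  zesei → zesee   (i→e word-finally)
So the Radilu cognate is 'zesee'.

zesee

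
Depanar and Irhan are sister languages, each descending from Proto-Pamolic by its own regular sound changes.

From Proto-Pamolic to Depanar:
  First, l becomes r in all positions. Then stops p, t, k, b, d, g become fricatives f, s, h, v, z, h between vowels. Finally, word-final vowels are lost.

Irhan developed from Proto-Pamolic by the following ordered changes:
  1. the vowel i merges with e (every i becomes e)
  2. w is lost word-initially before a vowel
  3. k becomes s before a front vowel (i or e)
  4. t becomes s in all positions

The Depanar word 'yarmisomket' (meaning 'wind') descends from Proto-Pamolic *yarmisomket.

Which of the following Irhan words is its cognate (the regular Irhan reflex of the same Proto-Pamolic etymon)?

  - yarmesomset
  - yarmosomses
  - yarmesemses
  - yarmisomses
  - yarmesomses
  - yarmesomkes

yarmesomses

Irhan: *yarmisomket > yarmesomket > yarmesomset > yarmesomses  (by vowel merger, palatalisation, unconditioned shift)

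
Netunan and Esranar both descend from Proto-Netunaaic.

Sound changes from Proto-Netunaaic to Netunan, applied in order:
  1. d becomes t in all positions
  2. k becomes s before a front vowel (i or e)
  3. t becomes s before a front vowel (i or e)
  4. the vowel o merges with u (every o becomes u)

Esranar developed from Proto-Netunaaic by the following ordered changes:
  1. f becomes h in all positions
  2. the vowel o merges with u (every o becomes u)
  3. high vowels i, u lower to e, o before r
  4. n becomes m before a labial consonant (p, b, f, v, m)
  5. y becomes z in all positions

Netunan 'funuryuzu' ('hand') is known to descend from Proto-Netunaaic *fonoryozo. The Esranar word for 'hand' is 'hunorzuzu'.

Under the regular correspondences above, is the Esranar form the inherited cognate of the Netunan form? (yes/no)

yes

Derive the expected Esranar reflex of *fonoryozo:
Esranar: *fonoryozo
  fonoryozo → honoryozo   [unconditioned shift]
  honoryozo → hunuryuzu   [vowel merger]
  hunuryuzu → hunoryuzu   [pre-rhotic lowering]
  hunoryuzu (rule 4 does not apply)
  hunoryuzu → hunorzuzu   [unconditioned shift]
  giving Esranar hunorzuzu.
Esranar 'hunorzuzu' matches the regular reflex exactly, so the pair is cognate.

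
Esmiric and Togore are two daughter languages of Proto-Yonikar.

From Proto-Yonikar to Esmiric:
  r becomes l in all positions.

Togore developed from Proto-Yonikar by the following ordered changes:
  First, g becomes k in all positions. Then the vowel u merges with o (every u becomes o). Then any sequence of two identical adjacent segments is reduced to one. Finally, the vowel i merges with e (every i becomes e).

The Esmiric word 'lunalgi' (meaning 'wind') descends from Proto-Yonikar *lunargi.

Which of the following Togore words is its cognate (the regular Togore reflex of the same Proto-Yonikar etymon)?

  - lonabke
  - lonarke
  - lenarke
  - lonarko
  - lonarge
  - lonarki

lonarke

Togore: start from *lunargi.
  rule 1 (unconditioned shift): lunargi → lunarki
  rule 2 (vowel merger): lunarki → lonarki
  rule 3: no change — lonarki
  rule 4 (vowel merger): lonarki → lonarke
  ⇒ Togore lonarke
The other candidates each miss or misapply at least one Togore change.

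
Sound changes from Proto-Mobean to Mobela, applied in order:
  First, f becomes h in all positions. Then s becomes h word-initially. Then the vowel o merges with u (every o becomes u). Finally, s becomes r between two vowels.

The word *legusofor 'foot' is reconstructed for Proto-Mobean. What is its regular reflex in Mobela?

Mobela: *legusofor > legusohor > legusuhur > leguruhur  (by unconditioned shift, vowel merger, rhotacism)

leguruhur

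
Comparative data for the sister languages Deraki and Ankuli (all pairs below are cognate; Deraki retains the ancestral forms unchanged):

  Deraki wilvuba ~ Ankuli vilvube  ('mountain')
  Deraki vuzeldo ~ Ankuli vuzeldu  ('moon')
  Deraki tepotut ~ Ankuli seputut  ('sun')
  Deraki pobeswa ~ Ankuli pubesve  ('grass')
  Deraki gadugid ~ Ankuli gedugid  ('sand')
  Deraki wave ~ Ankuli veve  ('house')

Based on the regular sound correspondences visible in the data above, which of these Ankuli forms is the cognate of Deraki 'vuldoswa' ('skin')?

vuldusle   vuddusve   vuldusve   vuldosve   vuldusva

vuldusve

tepotut ~ seputut — Deraki o corresponds to Ankuli u after a consonant, before a consonant other than r, m, n, p, b, f, v.
pobeswa ~ pubesve — Deraki w corresponds to Ankuli v after a consonant, before a back vowel.
wilvuba ~ vilvube, pobeswa ~ pubesve — Deraki a corresponds to Ankuli e word-finally.
Applying these to Deraki 'vuldoswa':
  vuldoswa → vulduswa   (o→u after a consonant, before a consonant other than r, m, n, p, b, f, v)
  vulduswa → vuldusva   (w→v after a consonant, before a back vowel)
  vuldusva → vuldusve   (a→e word-finally)
So the Ankuli cognate is 'vuldusve'.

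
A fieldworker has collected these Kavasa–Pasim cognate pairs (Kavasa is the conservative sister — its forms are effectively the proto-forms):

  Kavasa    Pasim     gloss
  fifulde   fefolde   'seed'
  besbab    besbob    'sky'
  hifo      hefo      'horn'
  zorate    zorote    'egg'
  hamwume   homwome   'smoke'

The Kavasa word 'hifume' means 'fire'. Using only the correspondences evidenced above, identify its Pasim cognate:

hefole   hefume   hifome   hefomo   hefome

fifulde ~ fefolde, hifo ~ hefo — Kavasa i corresponds to Pasim e after a consonant, before a labial obstruent.
hamwume ~ homwome — Kavasa u corresponds to Pasim o after a consonant, before a nasal.
Applying these to Kavasa 'hifume':
  hifume → hefume   (i→e after a consonant, before a labial obstruent)
  hefume → hefome   (u→o after a consonant, before a nasal)
So the Pasim cognate is 'hefome'.

hefome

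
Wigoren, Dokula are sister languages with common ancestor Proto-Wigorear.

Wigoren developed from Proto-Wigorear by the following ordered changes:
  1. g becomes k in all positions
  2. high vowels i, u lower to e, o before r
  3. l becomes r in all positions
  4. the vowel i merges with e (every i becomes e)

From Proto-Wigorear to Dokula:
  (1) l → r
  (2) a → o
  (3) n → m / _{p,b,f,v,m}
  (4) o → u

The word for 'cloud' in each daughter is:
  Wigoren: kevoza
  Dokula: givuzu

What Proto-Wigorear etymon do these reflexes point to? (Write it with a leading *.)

Position 6: Wigoren has a, Dokula has u. Wigoren preserves a here (none of its changes turn any other segment into a), so the proto-segment is *a.
Position 1: Wigoren has k, Dokula has g. Dokula preserves g here (none of its changes turn any other segment into g), so the proto-segment is *g.
Continuing position by position gives *givoza; check it forward:
Wigoren: *givoza > kivoza > kevoza  (by unconditioned shift, vowel merger)
Dokula: *givoza > givozo > givuzu  (by vowel merger, vowel merger)
Only *givoza yields all of Wigoren kevoza, Dokula givuzu.

*givoza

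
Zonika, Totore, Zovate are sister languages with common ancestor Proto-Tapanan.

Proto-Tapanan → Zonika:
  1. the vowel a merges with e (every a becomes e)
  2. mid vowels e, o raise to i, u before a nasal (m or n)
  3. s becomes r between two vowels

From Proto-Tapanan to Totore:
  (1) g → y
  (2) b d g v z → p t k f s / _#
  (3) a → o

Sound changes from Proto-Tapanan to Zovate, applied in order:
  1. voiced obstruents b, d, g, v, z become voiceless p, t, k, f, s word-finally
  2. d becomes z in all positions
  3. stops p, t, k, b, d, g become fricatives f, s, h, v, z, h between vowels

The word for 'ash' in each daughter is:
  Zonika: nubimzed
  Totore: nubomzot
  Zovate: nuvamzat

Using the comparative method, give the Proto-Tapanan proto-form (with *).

Position 8: Zonika has d, Totore has t, Zovate has t. Zonika preserves d here (none of its changes turn any other segment into d), so the proto-segment is *d.
Position 4: Zonika has i, Totore has o, Zovate has a. Zovate preserves a here (none of its changes turn any other segment into a), so the proto-segment is *a.
Position 7: Zonika has e, Totore has o, Zovate has a. Zovate preserves a here (none of its changes turn any other segment into a), so the proto-segment is *a.
This points to *nubamzad. Verify forward in each daughter:
Zonika: *nubamzad > nubemzed > nubimzed  (by vowel merger, pre-nasal raising)
Totore: *nubamzad > nubamzat > nubomzot  (by final devoicing, vowel merger)
Zovate: *nubamzad
  nubamzad → nubamzat   [final devoicing]
  nubamzat (rule 2 does not apply)
  nubamzat → nuvamzat   [intervocalic lenition]
  giving Zovate nuvamzat.
Only *nubamzad yields all of Zonika nubimzed, Totore nubomzot, Zovate nuvamzat.

*nubamzad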